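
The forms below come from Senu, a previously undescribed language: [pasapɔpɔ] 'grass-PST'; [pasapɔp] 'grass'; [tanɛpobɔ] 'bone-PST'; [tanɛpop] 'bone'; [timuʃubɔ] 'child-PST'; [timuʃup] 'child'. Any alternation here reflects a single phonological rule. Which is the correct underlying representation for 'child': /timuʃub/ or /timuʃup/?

/timuʃub/

In [timuʃubɔ] and [timuʃup] the final segment of 'child' alternates: [b] ~ [p].
If /p/ were underlying and a rule turned it into [b] before the PST suffix, 'grass' would also alternate; but it has [p] in both [pasapɔpɔ] and [pasapɔp].
Therefore /b/ is basic and [p] is derived by word-final obstruent devoicing (voiced obstruents become voiceless word-finally).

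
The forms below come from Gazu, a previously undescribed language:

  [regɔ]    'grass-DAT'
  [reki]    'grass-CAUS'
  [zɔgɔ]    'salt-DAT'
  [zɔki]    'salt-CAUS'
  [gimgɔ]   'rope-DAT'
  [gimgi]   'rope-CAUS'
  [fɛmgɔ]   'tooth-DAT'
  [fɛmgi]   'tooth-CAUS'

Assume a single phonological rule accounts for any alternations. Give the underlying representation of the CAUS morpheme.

The CAUS suffix surfaces as [-gi] and [-ki], depending on the final segment of the stem.
The DAT suffix, which begins with [g], is invariant after every stem; so [g] is not altered by any rule here.
So the underlying form is /-ki/, and voiceless stops become voiced after a nasal.

/-ki/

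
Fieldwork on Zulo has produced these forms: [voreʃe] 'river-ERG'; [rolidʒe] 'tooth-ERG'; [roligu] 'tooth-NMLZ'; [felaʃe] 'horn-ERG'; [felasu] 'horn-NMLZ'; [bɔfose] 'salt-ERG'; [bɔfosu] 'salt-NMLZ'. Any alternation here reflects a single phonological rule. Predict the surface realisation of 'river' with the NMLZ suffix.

[voresu]

The root 'horn' surfaces as [felaʃe] and [felasu], with a stem-final [ʃ] ~ [s] alternation.
If /s/ were underlying and a rule turned it into [ʃ] before the ERG suffix, 'salt' would also alternate; but it has [s] in both [bɔfose] and [bɔfosu].
The alternation reflects depalatalization: palato-alveolar /dʒ/ and /ʃ/ become [g] and [s] when no front vowel follows. /ʃ/ is underlying.
From [voreʃe] the stem 'river' is /voreʃ/; when no front vowel follows this yields [voresu].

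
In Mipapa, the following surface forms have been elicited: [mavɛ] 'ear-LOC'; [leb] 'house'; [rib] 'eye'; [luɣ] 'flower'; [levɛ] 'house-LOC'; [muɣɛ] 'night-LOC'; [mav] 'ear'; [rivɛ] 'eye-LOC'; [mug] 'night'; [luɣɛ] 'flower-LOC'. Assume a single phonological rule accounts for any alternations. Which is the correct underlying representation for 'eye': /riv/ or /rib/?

/rib/

The stem for 'eye' ends in [v] in [rivɛ] but [b] in [rib].
Compare 'ear', with invariant [v] in [mavɛ] and [mav]: an analysis with underlying /v/ and a rule producing [b] in isolation would wrongly predict alternation here too.
The underlying segment must be /b/; voiced stops become fricatives between vowels, yielding [v] there.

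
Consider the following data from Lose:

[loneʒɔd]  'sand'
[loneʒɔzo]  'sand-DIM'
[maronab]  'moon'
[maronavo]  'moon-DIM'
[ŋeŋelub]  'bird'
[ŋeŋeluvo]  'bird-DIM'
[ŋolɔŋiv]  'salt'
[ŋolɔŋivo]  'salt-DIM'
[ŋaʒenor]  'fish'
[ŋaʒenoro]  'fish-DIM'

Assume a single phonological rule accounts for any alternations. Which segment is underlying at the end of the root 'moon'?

The stem for 'moon' ends in [b] in [maronab] but [v] in [maronavo].
The stem 'salt' ([ŋolɔŋiv], [ŋolɔŋivo]) shows [v] unchanged in both environments, so [v] cannot be basic with [b] derived in isolation.
The underlying segment must be /b/; voiced stops become fricatives between vowels, yielding [v] there.

/b/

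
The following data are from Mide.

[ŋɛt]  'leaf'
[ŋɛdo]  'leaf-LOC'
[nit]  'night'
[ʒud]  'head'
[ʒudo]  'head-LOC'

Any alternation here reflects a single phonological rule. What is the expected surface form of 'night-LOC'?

[nido]

The root 'leaf' surfaces as [ŋɛt] and [ŋɛdo], with a stem-final [t] ~ [d] alternation.
Compare 'head', with invariant [d] in [ʒud] and [ʒudo]: an analysis with underlying /d/ and a rule producing [t] in isolation would wrongly predict alternation here too.
So /t/ is underlying, and a rule of intervocalic voicing — voiceless stops become voiced between vowels — gives [d].
From [nit] the stem 'night' is /nit/; between vowels this yields [nido].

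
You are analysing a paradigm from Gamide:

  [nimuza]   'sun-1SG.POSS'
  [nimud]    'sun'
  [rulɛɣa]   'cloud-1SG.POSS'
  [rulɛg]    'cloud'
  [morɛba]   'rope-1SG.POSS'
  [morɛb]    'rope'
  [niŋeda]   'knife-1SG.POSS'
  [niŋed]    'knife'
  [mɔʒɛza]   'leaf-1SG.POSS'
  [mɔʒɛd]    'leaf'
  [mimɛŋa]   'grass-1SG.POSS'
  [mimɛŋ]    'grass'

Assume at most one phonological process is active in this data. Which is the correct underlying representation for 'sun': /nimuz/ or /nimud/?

The root 'sun' surfaces as [nimuza] and [nimud], with a stem-final [z] ~ [d] alternation.
But 'knife' keeps [d] in both environments ([niŋeda], [niŋed]), so there is no rule changing /d/ to [z] before the 1SG.POSS suffix.
The underlying segment must be /z/; voiced fricatives become stops word-finally, yielding [d] there.

/nimuz/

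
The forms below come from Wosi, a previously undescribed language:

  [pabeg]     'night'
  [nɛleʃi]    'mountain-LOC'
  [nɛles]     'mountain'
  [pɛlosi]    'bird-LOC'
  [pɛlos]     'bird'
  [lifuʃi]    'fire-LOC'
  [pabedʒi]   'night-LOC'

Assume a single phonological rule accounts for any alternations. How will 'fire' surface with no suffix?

[lifus]

'mountain' shows [ʃ] ~ [s] at the end of the stem ([nɛleʃi] vs [nɛles]).
Compare 'bird', with invariant [s] in [pɛlosi] and [pɛlos]: an analysis with underlying /s/ and a rule producing [ʃ] before the LOC suffix would wrongly predict alternation here too.
So /ʃ/ is underlying, and a rule of depalatalization — palato-alveolar /dʒ/ and /ʃ/ become [g] and [s] when no front vowel follows — gives [s].
The one attested form of 'fire', [lifuʃi], shows underlying /lifuʃ/. Applying the same rule when no front vowel follows gives [lifus].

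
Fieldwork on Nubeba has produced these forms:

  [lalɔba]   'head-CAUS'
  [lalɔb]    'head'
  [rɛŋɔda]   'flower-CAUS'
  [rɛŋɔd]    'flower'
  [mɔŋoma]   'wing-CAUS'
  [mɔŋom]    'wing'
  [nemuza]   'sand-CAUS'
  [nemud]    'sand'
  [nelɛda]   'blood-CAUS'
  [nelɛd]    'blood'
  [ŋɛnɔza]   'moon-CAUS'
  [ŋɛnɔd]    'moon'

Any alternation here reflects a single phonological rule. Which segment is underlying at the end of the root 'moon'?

The root 'moon' surfaces as [ŋɛnɔza] and [ŋɛnɔd], with a stem-final [z] ~ [d] alternation.
But 'blood' keeps [d] in both environments ([nelɛda], [nelɛd]), so there is no rule changing /d/ to [z] before the CAUS suffix.
So /z/ is underlying, and a rule of word-final hardening — voiced fricatives become stops word-finally — gives [d].

/z/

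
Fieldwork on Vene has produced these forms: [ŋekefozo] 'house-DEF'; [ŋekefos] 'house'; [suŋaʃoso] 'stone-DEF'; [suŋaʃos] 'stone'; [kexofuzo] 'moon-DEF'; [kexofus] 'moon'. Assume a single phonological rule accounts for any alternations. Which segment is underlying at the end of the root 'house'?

In [ŋekefozo] and [ŋekefos] the final segment of 'house' alternates: [z] ~ [s].
But 'stone' keeps [s] in both environments ([suŋaʃoso], [suŋaʃos]), so there is no rule changing /s/ to [z] before the DEF suffix.
Therefore /z/ is basic and [s] is derived by word-final obstruent devoicing (voiced obstruents become voiceless word-finally).

/z/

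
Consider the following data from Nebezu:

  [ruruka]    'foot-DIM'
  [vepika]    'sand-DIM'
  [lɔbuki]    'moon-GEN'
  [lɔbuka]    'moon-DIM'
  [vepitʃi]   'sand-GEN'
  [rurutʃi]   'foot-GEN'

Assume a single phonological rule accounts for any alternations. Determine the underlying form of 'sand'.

/vepitʃ/

The stem for 'sand' ends in [k] in [vepika] but [tʃ] in [vepitʃi].
But 'moon' keeps [k] in both environments ([lɔbuka], [lɔbuki]), so there is no rule changing /k/ to [tʃ] before the GEN suffix.
So /tʃ/ is underlying, and a rule of depalatalization — palato-alveolar /tʃ/ becomes [k] when no front vowel follows — gives [k].
Hence 'sand' is /vepitʃ/ underlyingly.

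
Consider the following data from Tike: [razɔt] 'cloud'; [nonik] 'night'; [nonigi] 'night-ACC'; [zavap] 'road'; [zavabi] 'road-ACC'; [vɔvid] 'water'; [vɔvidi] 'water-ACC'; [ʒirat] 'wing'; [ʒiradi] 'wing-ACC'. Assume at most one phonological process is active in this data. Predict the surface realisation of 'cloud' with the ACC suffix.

[razɔdi]

'wing' shows [t] ~ [d] at the end of the stem ([ʒirat] vs [ʒiradi]).
Compare 'water', with invariant [d] in [vɔvid] and [vɔvidi]: an analysis with underlying /d/ and a rule producing [t] in isolation would wrongly predict alternation here too.
The alternation reflects intervocalic voicing: voiceless stops become voiced between vowels. /t/ is underlying.
From [razɔt] the stem 'cloud' is /razɔt/; between vowels this yields [razɔdi].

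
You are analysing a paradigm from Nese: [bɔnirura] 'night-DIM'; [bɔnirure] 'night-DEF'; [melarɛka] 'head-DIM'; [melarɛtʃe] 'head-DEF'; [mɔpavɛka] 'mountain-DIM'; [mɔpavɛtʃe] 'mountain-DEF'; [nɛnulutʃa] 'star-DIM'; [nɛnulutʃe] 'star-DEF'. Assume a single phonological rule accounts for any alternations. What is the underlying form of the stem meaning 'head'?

In [melarɛka] and [melarɛtʃe] the final segment of 'head' alternates: [k] ~ [tʃ].
The stem 'star' ([nɛnulutʃa], [nɛnulutʃe]) shows [tʃ] unchanged in both environments, so [tʃ] cannot be basic with [k] derived before the DIM suffix.
The alternation reflects palatalization before a front vowel: /k/ becomes palato-alveolar [tʃ] before a front vowel. /k/ is underlying.
So 'head' = /melarɛk/.

/melarɛk/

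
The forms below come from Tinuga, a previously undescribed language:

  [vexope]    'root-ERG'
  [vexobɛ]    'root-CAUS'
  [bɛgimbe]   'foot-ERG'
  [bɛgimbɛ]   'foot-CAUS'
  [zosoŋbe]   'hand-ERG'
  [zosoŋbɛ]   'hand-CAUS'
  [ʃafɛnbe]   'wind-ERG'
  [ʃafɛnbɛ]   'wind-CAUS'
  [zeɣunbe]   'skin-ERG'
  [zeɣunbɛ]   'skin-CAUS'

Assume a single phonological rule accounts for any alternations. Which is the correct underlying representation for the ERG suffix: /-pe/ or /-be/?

/-pe/

The ERG morpheme has two allomorphs, [-be] and [-pe].
The CAUS suffix, which begins with [b], is invariant after every stem; so [b] is not altered by any rule here.
So the underlying form is /-pe/, and voiceless stops become voiced after a nasal.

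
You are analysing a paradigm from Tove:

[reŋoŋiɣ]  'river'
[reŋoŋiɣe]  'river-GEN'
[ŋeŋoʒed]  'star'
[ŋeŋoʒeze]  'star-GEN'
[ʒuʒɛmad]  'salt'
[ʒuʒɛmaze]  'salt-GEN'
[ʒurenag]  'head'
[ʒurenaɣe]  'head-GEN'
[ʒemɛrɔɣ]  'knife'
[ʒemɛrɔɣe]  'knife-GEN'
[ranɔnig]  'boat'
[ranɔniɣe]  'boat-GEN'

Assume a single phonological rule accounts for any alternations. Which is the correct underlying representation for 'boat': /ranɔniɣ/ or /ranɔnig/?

/ranɔnig/

In [ranɔnig] and [ranɔniɣe] the final segment of 'boat' alternates: [g] ~ [ɣ].
If /ɣ/ were underlying and a rule turned it into [g] in isolation, 'knife' would also alternate; but it has [ɣ] in both [ʒemɛrɔɣ] and [ʒemɛrɔɣe].
The underlying segment must be /g/; voiced stops become fricatives between vowels, yielding [ɣ] there.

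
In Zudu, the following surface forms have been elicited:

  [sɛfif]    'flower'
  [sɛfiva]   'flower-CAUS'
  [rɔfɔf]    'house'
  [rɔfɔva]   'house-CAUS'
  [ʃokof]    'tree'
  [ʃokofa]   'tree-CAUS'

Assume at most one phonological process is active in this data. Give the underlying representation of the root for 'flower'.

The stem for 'flower' ends in [f] in [sɛfif] but [v] in [sɛfiva].
Compare 'tree', with invariant [f] in [ʃokof] and [ʃokofa]: an analysis with underlying /f/ and a rule producing [v] before the CAUS suffix would wrongly predict alternation here too.
Therefore /v/ is basic and [f] is derived by word-final obstruent devoicing (voiced obstruents become voiceless word-finally).

/sɛfiv/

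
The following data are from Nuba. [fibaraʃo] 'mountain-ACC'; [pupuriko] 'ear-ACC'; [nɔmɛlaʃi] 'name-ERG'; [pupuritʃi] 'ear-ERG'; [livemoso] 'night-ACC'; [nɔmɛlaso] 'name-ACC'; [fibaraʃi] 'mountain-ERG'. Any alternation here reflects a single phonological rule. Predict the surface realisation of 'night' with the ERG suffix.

[livemoʃi]

'name' shows [ʃ] ~ [s] at the end of the stem ([nɔmɛlaʃi] vs [nɔmɛlaso]).
The stem 'mountain' ([fibaraʃi], [fibaraʃo]) shows [ʃ] unchanged in both environments, so [ʃ] cannot be basic with [s] derived before the ACC suffix.
Therefore /s/ is basic and [ʃ] is derived by palatalization before a front vowel (/k/ and /s/ become palato-alveolar [tʃ] and [ʃ] before a front vowel).
From [livemoso] the stem 'night' is /livemos/; before a front vowel this yields [livemoʃi].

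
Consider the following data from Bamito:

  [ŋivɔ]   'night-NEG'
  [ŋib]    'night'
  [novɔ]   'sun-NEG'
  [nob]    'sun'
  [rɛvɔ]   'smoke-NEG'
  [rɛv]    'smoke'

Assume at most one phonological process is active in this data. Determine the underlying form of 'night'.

The root 'night' surfaces as [ŋivɔ] and [ŋib], with a stem-final [v] ~ [b] alternation.
But 'smoke' keeps [v] in both environments ([rɛvɔ], [rɛv]), so there is no rule changing /v/ to [b] in isolation.
Therefore /b/ is basic and [v] is derived by intervocalic spirantization (voiced stops become fricatives between vowels).
So 'night' = /ŋib/.

/ŋib/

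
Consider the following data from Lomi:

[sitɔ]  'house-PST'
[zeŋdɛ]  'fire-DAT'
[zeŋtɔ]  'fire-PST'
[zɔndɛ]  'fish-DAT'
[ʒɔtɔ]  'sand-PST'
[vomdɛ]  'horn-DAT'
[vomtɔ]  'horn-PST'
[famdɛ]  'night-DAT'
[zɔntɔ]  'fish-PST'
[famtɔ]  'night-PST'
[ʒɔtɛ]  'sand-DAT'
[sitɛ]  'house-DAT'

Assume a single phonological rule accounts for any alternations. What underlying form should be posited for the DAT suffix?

The DAT morpheme has two allomorphs, [-dɛ] and [-tɛ].
The PST suffix, which begins with [t], is invariant after every stem; so [t] is not altered by any rule here.
The DAT suffix is therefore /-dɛ/ underlyingly, with post-vocalic devoicing: voiced stops become voiceless after a vowel.

/-dɛ/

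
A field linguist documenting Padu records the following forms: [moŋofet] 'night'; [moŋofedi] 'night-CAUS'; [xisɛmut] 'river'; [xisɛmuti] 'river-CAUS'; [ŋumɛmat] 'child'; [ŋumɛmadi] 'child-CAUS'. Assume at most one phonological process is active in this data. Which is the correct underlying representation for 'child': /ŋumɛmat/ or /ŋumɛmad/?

/ŋumɛmad/

In [ŋumɛmat] and [ŋumɛmadi] the final segment of 'child' alternates: [t] ~ [d].
The stem 'river' ([xisɛmut], [xisɛmuti]) shows [t] unchanged in both environments, so [t] cannot be basic with [d] derived before the CAUS suffix.
So /d/ is underlying, and a rule of word-final obstruent devoicing — voiced obstruents become voiceless word-finally — gives [t].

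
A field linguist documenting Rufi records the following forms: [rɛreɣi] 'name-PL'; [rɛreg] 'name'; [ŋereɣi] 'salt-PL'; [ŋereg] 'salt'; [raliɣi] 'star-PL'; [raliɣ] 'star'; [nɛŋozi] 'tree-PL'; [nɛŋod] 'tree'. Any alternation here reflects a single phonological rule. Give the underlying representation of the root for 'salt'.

/ŋereg/

In [ŋereɣi] and [ŋereg] the final segment of 'salt' alternates: [ɣ] ~ [g].
But 'star' keeps [ɣ] in both environments ([raliɣi], [raliɣ]), so there is no rule changing /ɣ/ to [g] in isolation.
Therefore /g/ is basic and [ɣ] is derived by intervocalic spirantization (voiced stops become fricatives between vowels).
So 'salt' = /ŋereg/.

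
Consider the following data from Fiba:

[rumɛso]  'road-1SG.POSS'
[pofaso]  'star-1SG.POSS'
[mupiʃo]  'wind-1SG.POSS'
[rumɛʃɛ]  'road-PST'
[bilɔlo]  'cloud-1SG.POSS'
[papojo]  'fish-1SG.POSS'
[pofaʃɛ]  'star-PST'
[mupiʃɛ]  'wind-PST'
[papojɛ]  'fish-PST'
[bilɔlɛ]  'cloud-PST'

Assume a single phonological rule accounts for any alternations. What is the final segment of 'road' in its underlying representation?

The root 'road' surfaces as [rumɛʃɛ] and [rumɛso], with a stem-final [ʃ] ~ [s] alternation.
Compare 'wind', with invariant [ʃ] in [mupiʃɛ] and [mupiʃo]: an analysis with underlying /ʃ/ and a rule producing [s] before the 1SG.POSS suffix would wrongly predict alternation here too.
So /s/ is underlying, and a rule of palatalization before a front vowel — /s/ becomes palato-alveolar [ʃ] before a front vowel — gives [ʃ].

/s/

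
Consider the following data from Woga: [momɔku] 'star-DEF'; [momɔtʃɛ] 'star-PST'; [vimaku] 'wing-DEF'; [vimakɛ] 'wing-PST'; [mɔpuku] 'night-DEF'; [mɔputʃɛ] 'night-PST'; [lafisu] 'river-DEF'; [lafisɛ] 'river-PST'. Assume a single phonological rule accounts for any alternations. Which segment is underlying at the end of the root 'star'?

/tʃ/

The root 'star' surfaces as [momɔku] and [momɔtʃɛ], with a stem-final [k] ~ [tʃ] alternation.
If /k/ were underlying and a rule turned it into [tʃ] before the PST suffix, 'wing' would also alternate; but it has [k] in both [vimaku] and [vimakɛ].
So /tʃ/ is underlying, and a rule of depalatalization — palato-alveolar /tʃ/ becomes [k] when no front vowel follows — gives [k].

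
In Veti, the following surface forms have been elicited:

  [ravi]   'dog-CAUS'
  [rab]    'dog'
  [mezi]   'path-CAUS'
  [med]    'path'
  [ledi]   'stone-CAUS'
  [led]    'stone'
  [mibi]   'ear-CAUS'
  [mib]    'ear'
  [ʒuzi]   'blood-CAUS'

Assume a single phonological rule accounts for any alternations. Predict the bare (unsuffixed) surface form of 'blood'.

The root 'path' surfaces as [mezi] and [med], with a stem-final [z] ~ [d] alternation.
The stem 'stone' ([ledi], [led]) shows [d] unchanged in both environments, so [d] cannot be basic with [z] derived before the CAUS suffix.
So /z/ is underlying, and a rule of word-final hardening — voiced fricatives become stops word-finally — gives [d].
The one attested form of 'blood', [ʒuzi], shows underlying /ʒuz/. Applying the same rule word-finally gives [ʒud].

[ʒud]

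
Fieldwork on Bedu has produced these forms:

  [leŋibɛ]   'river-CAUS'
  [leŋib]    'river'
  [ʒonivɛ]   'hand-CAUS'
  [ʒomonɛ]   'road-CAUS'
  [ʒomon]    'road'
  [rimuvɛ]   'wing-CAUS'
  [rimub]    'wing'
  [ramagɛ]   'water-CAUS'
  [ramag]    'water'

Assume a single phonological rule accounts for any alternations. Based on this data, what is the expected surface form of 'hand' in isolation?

The stem for 'wing' ends in [v] in [rimuvɛ] but [b] in [rimub].
But 'river' keeps [b] in both environments ([leŋibɛ], [leŋib]), so there is no rule changing /b/ to [v] before the CAUS suffix.
Therefore /v/ is basic and [b] is derived by word-final hardening (voiced fricatives become stops word-finally).
The one attested form of 'hand', [ʒonivɛ], shows underlying /ʒoniv/. Applying the same rule word-finally gives [ʒonib].

[ʒonib]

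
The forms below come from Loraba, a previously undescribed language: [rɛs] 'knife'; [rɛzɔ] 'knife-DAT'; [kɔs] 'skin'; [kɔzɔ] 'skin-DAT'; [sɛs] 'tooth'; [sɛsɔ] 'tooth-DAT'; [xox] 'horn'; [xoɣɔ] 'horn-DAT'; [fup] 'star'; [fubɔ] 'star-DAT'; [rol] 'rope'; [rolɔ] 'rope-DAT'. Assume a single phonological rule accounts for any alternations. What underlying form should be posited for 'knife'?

/rɛz/

'knife' shows [s] ~ [z] at the end of the stem ([rɛs] vs [rɛzɔ]).
Compare 'tooth', with invariant [s] in [sɛs] and [sɛsɔ]: an analysis with underlying /s/ and a rule producing [z] before the DAT suffix would wrongly predict alternation here too.
So /z/ is underlying, and a rule of word-final obstruent devoicing — voiced obstruents become voiceless word-finally — gives [s].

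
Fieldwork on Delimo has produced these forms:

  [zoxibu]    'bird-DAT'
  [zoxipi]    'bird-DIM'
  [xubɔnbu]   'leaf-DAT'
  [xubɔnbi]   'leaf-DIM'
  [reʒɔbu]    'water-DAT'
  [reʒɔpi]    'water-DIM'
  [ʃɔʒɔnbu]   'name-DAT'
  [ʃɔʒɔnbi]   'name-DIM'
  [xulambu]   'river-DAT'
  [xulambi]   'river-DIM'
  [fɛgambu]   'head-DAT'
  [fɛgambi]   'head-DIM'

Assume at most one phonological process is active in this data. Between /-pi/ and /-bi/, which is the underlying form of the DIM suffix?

The DIM morpheme has two allomorphs, [-bi] and [-pi].
By contrast the DAT suffix keeps its initial [b] throughout — that segment must be underlying.
The DIM suffix is therefore /-pi/ underlyingly, with post-nasal voicing: voiceless stops become voiced after a nasal.

/-pi/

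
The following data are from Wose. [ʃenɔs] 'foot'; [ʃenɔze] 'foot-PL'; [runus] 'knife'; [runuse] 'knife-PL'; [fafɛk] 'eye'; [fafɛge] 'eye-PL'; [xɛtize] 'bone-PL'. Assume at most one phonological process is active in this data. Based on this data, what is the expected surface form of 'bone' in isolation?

[xɛtis]

'foot' shows [s] ~ [z] at the end of the stem ([ʃenɔs] vs [ʃenɔze]).
But 'knife' keeps [s] in both environments ([runus], [runuse]), so there is no rule changing /s/ to [z] before the PL suffix.
The underlying segment must be /z/; voiced obstruents become voiceless word-finally, yielding [s] there.
From [xɛtize] the stem 'bone' is /xɛtiz/; word-finally this yields [xɛtis].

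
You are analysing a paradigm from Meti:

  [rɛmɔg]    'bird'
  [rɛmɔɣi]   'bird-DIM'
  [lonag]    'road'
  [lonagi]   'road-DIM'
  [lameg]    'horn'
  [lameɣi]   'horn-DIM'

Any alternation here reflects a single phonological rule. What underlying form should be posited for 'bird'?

In [rɛmɔg] and [rɛmɔɣi] the final segment of 'bird' alternates: [g] ~ [ɣ].
But 'road' keeps [g] in both environments ([lonag], [lonagi]), so there is no rule changing /g/ to [ɣ] before the DIM suffix.
Therefore /ɣ/ is basic and [g] is derived by word-final hardening (voiced fricatives become stops word-finally).

/rɛmɔɣ/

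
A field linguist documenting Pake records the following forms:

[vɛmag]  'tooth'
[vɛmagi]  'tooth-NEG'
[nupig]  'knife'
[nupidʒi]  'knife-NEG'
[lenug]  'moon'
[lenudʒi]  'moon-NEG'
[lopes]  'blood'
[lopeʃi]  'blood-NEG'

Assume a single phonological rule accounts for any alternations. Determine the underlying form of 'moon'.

The stem for 'moon' ends in [g] in [lenug] but [dʒ] in [lenudʒi].
But 'tooth' keeps [g] in both environments ([vɛmag], [vɛmagi]), so there is no rule changing /g/ to [dʒ] before the NEG suffix.
The underlying segment must be /dʒ/; palato-alveolar /dʒ/ and /ʃ/ become [g] and [s] when no front vowel follows, yielding [g] there.

/lenudʒ/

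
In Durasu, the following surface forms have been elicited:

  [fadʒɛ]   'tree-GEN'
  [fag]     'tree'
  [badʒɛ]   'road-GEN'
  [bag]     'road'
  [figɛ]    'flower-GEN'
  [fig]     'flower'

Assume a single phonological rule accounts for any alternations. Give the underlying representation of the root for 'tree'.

The root 'tree' surfaces as [fadʒɛ] and [fag], with a stem-final [dʒ] ~ [g] alternation.
Compare 'flower', with invariant [g] in [figɛ] and [fig]: an analysis with underlying /g/ and a rule producing [dʒ] before the GEN suffix would wrongly predict alternation here too.
The alternation reflects depalatalization: palato-alveolar /dʒ/ becomes [g] when no front vowel follows. /dʒ/ is underlying.
So 'tree' = /fadʒ/.

/fadʒ/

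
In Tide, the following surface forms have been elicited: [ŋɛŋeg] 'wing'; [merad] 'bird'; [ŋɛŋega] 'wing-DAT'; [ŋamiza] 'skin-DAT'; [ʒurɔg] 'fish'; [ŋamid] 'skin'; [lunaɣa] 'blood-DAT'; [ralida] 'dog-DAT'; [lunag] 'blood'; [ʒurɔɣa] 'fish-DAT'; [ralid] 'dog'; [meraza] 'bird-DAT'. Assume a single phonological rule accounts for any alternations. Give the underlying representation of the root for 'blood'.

/lunaɣ/

The root 'blood' surfaces as [lunag] and [lunaɣa], with a stem-final [g] ~ [ɣ] alternation.
If /g/ were underlying and a rule turned it into [ɣ] before the DAT suffix, 'wing' would also alternate; but it has [g] in both [ŋɛŋeg] and [ŋɛŋega].
Therefore /ɣ/ is basic and [g] is derived by word-final hardening (voiced fricatives become stops word-finally).
Hence 'blood' is /lunaɣ/ underlyingly.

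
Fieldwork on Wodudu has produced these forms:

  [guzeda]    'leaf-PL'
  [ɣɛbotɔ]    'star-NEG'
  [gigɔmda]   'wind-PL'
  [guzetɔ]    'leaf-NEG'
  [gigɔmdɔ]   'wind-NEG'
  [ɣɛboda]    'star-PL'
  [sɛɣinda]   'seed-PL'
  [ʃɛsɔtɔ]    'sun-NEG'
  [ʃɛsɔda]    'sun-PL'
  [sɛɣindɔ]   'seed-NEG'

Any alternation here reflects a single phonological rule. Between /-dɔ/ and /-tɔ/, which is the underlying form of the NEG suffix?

The NEG morpheme has two allomorphs, [-dɔ] and [-tɔ].
The PL suffix, which begins with [d], is invariant after every stem; so [d] is not altered by any rule here.
The NEG suffix is therefore /-tɔ/ underlyingly, with post-nasal voicing: voiceless stops become voiced after a nasal.

/-tɔ/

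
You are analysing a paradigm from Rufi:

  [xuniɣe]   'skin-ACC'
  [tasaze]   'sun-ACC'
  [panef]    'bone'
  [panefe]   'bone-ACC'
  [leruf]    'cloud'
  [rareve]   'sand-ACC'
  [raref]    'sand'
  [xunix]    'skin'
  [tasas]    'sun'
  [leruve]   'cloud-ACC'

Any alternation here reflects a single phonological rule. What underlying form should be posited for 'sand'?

In [raref] and [rareve] the final segment of 'sand' alternates: [f] ~ [v].
Compare 'bone', with invariant [f] in [panef] and [panefe]: an analysis with underlying /f/ and a rule producing [v] before the ACC suffix would wrongly predict alternation here too.
The underlying segment must be /v/; voiced obstruents become voiceless word-finally, yielding [f] there.
The underlying form of 'sand' is therefore /rarev/.

/rarev/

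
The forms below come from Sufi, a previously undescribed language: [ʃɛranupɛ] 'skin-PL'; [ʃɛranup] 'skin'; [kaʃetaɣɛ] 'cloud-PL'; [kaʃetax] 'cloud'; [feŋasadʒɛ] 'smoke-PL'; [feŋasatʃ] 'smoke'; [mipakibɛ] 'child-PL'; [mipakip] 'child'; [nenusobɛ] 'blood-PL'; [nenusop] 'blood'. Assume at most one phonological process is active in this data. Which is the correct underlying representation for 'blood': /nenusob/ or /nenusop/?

/nenusob/

'blood' shows [b] ~ [p] at the end of the stem ([nenusobɛ] vs [nenusop]).
Compare 'skin', with invariant [p] in [ʃɛranupɛ] and [ʃɛranup]: an analysis with underlying /p/ and a rule producing [b] before the PL suffix would wrongly predict alternation here too.
So /b/ is underlying, and a rule of word-final obstruent devoicing — voiced obstruents become voiceless word-finally — gives [p].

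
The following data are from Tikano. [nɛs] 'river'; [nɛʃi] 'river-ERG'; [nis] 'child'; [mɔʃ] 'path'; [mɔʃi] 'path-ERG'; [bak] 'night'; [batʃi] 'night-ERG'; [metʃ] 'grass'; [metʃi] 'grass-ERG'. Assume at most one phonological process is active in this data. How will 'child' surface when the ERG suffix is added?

In [nɛs] and [nɛʃi] the final segment of 'river' alternates: [s] ~ [ʃ].
Compare 'path', with invariant [ʃ] in [mɔʃ] and [mɔʃi]: an analysis with underlying /ʃ/ and a rule producing [s] in isolation would wrongly predict alternation here too.
So /s/ is underlying, and a rule of palatalization before a front vowel — /k/ and /s/ become palato-alveolar [tʃ] and [ʃ] before a front vowel — gives [ʃ].
From [nis] the stem 'child' is /nis/; before a front vowel this yields [niʃi].

[niʃi]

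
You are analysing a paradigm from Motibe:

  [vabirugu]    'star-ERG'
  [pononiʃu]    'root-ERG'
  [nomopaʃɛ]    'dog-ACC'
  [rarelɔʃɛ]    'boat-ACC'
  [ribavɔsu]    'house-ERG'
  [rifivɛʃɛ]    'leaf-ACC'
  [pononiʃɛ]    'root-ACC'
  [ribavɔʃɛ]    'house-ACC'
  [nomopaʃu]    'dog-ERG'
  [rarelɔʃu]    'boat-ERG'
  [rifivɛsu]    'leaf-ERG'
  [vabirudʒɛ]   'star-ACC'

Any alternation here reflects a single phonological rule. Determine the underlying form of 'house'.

/ribavɔs/

In [ribavɔsu] and [ribavɔʃɛ] the final segment of 'house' alternates: [s] ~ [ʃ].
Compare 'dog', with invariant [ʃ] in [nomopaʃu] and [nomopaʃɛ]: an analysis with underlying /ʃ/ and a rule producing [s] before the ERG suffix would wrongly predict alternation here too.
The alternation reflects palatalization before a front vowel: /g/ and /s/ become palato-alveolar [dʒ] and [ʃ] before a front vowel. /s/ is underlying.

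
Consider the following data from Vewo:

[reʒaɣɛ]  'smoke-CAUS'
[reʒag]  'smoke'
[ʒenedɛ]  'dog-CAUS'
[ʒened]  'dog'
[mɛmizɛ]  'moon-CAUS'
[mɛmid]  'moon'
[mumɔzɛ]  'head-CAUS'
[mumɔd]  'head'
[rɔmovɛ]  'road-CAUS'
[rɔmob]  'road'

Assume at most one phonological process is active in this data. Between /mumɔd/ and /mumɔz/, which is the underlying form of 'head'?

/mumɔz/

'head' shows [z] ~ [d] at the end of the stem ([mumɔzɛ] vs [mumɔd]).
Compare 'dog', with invariant [d] in [ʒenedɛ] and [ʒened]: an analysis with underlying /d/ and a rule producing [z] before the CAUS suffix would wrongly predict alternation here too.
So /z/ is underlying, and a rule of word-final hardening — voiced fricatives become stops word-finally — gives [d].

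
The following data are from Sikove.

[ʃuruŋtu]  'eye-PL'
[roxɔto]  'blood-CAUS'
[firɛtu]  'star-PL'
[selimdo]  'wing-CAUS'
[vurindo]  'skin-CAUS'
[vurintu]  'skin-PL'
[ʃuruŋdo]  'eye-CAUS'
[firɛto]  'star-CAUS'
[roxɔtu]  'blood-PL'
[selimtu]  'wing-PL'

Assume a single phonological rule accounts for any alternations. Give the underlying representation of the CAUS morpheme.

/-do/

The CAUS morpheme has two allomorphs, [-do] and [-to].
The PL suffix, which begins with [t], is invariant after every stem; so [t] is not altered by any rule here.
So the underlying form is /-do/, and voiced stops become voiceless after a vowel.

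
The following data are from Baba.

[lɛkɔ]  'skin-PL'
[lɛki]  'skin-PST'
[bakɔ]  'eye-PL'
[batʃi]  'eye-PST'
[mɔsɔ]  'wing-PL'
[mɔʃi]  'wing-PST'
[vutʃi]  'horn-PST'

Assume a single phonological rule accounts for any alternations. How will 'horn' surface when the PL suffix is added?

[vukɔ]

The root 'eye' surfaces as [bakɔ] and [batʃi], with a stem-final [k] ~ [tʃ] alternation.
But 'skin' keeps [k] in both environments ([lɛkɔ], [lɛki]), so there is no rule changing /k/ to [tʃ] before the PST suffix.
The alternation reflects depalatalization: palato-alveolar /tʃ/ and /ʃ/ become [k] and [s] when no front vowel follows. /tʃ/ is underlying.
From [vutʃi] the stem 'horn' is /vutʃ/; when no front vowel follows this yields [vukɔ].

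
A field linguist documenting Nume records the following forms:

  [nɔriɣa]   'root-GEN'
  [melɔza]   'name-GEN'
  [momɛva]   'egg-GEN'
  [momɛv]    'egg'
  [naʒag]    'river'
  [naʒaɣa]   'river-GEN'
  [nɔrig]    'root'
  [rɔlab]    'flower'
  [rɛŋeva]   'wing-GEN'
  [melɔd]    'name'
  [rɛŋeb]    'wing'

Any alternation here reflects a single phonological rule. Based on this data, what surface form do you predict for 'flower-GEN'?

In [rɛŋeb] and [rɛŋeva] the final segment of 'wing' alternates: [b] ~ [v].
If /v/ were underlying and a rule turned it into [b] in isolation, 'egg' would also alternate; but it has [v] in both [momɛv] and [momɛva].
So /b/ is underlying, and a rule of intervocalic spirantization — voiced stops become fricatives between vowels — gives [v].
From [rɔlab] the stem 'flower' is /rɔlab/; between vowels this yields [rɔlava].

[rɔlava]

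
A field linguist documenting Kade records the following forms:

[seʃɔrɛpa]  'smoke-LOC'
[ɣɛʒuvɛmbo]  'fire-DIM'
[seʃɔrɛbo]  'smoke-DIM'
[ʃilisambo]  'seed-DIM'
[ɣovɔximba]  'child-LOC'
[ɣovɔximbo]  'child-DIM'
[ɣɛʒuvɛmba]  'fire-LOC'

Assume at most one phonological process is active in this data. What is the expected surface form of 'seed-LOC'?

The LOC morpheme has two allomorphs, [-ba] and [-pa].
By contrast the DIM suffix keeps its initial [b] throughout — that segment must be underlying.
So the underlying form is /-pa/, and voiceless stops become voiced after a nasal.
After 'seed', which ends in a nasal, the suffix surfaces as [-ba], giving [ʃilisamba].

[ʃilisamba]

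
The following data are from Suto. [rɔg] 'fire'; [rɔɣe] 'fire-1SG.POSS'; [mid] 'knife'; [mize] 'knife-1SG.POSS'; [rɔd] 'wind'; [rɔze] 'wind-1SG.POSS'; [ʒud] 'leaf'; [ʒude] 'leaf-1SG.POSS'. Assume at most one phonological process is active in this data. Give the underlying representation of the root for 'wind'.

/rɔz/

The root 'wind' surfaces as [rɔd] and [rɔze], with a stem-final [d] ~ [z] alternation.
The stem 'leaf' ([ʒud], [ʒude]) shows [d] unchanged in both environments, so [d] cannot be basic with [z] derived before the 1SG.POSS suffix.
So /z/ is underlying, and a rule of word-final hardening — voiced fricatives become stops word-finally — gives [d].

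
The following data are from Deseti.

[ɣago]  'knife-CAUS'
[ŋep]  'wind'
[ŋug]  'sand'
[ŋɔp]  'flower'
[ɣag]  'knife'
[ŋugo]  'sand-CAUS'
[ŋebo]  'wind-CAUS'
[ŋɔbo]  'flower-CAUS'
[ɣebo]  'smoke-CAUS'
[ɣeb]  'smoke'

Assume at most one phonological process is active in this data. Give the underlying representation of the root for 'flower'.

/ŋɔp/

The root 'flower' surfaces as [ŋɔbo] and [ŋɔp], with a stem-final [b] ~ [p] alternation.
The stem 'smoke' ([ɣebo], [ɣeb]) shows [b] unchanged in both environments, so [b] cannot be basic with [p] derived in isolation.
Therefore /p/ is basic and [b] is derived by intervocalic voicing (voiceless stops become voiced between vowels).
So 'flower' = /ŋɔp/.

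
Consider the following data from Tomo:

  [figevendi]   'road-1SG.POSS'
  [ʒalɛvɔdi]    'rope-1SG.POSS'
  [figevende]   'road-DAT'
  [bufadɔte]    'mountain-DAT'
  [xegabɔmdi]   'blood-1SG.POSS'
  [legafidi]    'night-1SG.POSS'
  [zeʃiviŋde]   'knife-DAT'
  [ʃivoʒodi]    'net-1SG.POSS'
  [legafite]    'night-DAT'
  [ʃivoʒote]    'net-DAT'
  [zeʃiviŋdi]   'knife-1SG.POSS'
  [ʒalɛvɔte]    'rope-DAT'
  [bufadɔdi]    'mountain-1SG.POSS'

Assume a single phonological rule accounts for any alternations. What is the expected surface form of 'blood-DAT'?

The DAT suffix surfaces as [-de] and [-te], depending on the final segment of the stem.
The 1SG.POSS suffix, which begins with [d], is invariant after every stem; so [d] is not altered by any rule here.
The DAT suffix is therefore /-te/ underlyingly, with post-nasal voicing: voiceless stops become voiced after a nasal.
After 'blood', which ends in a nasal, the suffix surfaces as [-de], giving [xegabɔmde].

[xegabɔmde]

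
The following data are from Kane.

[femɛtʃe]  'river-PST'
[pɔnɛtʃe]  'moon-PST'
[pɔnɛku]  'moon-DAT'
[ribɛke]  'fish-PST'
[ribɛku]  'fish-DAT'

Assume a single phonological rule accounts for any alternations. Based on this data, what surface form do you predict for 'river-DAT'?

[femɛku]

The root 'moon' surfaces as [pɔnɛtʃe] and [pɔnɛku], with a stem-final [tʃ] ~ [k] alternation.
The stem 'fish' ([ribɛke], [ribɛku]) shows [k] unchanged in both environments, so [k] cannot be basic with [tʃ] derived before the PST suffix.
Therefore /tʃ/ is basic and [k] is derived by depalatalization (palato-alveolar /tʃ/ becomes [k] when no front vowel follows).
From [femɛtʃe] the stem 'river' is /femɛtʃ/; when no front vowel follows this yields [femɛku].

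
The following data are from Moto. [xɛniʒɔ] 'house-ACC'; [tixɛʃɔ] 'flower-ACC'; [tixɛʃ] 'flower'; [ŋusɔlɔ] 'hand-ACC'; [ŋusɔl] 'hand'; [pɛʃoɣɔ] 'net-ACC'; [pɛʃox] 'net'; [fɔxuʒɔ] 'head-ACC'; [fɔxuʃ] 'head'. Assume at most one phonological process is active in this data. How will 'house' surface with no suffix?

The root 'head' surfaces as [fɔxuʒɔ] and [fɔxuʃ], with a stem-final [ʒ] ~ [ʃ] alternation.
If /ʃ/ were underlying and a rule turned it into [ʒ] before the ACC suffix, 'flower' would also alternate; but it has [ʃ] in both [tixɛʃɔ] and [tixɛʃ].
Therefore /ʒ/ is basic and [ʃ] is derived by word-final obstruent devoicing (voiced obstruents become voiceless word-finally).
From [xɛniʒɔ] the stem 'house' is /xɛniʒ/; word-finally this yields [xɛniʃ].

[xɛniʃ]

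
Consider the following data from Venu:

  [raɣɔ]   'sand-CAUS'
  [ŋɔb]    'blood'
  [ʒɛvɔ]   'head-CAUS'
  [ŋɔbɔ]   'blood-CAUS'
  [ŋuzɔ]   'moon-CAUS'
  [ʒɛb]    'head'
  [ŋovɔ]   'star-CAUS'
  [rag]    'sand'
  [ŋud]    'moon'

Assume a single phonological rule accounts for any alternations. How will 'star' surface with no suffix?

'head' shows [b] ~ [v] at the end of the stem ([ʒɛb] vs [ʒɛvɔ]).
If /b/ were underlying and a rule turned it into [v] before the CAUS suffix, 'blood' would also alternate; but it has [b] in both [ŋɔb] and [ŋɔbɔ].
Therefore /v/ is basic and [b] is derived by word-final hardening (voiced fricatives become stops word-finally).
From [ŋovɔ] the stem 'star' is /ŋov/; word-finally this yields [ŋob].

[ŋob]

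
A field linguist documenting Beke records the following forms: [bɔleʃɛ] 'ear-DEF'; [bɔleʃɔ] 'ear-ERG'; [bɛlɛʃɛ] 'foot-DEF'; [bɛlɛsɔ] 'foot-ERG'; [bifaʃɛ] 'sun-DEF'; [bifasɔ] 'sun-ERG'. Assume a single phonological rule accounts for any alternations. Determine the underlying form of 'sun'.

The root 'sun' surfaces as [bifaʃɛ] and [bifasɔ], with a stem-final [ʃ] ~ [s] alternation.
The stem 'ear' ([bɔleʃɛ], [bɔleʃɔ]) shows [ʃ] unchanged in both environments, so [ʃ] cannot be basic with [s] derived before the ERG suffix.
The underlying segment must be /s/; /s/ becomes palato-alveolar [ʃ] before a front vowel, yielding [ʃ] there.
So 'sun' = /bifas/.

/bifas/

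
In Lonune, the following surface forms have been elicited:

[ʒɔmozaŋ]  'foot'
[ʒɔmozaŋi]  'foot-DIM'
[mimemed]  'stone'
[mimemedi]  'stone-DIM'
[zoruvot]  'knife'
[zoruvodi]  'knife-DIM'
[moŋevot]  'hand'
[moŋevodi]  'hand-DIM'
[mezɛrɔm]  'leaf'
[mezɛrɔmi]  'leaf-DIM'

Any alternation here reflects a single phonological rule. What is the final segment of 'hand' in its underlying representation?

/t/

The root 'hand' surfaces as [moŋevot] and [moŋevodi], with a stem-final [t] ~ [d] alternation.
The stem 'stone' ([mimemed], [mimemedi]) shows [d] unchanged in both environments, so [d] cannot be basic with [t] derived in isolation.
So /t/ is underlying, and a rule of intervocalic voicing — voiceless stops become voiced between vowels — gives [d].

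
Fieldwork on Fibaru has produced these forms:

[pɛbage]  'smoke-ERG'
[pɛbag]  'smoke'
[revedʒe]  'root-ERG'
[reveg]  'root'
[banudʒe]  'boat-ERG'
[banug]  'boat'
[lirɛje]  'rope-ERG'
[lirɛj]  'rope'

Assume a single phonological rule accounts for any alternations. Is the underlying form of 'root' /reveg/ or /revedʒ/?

/revedʒ/

In [revedʒe] and [reveg] the final segment of 'root' alternates: [dʒ] ~ [g].
The stem 'smoke' ([pɛbage], [pɛbag]) shows [g] unchanged in both environments, so [g] cannot be basic with [dʒ] derived before the ERG suffix.
The alternation reflects depalatalization: palato-alveolar /dʒ/ becomes [g] when no front vowel follows. /dʒ/ is underlying.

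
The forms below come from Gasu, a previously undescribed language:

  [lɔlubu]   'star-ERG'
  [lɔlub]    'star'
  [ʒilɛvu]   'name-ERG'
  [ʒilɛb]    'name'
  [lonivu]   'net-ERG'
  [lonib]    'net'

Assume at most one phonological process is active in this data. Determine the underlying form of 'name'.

'name' shows [v] ~ [b] at the end of the stem ([ʒilɛvu] vs [ʒilɛb]).
But 'star' keeps [b] in both environments ([lɔlubu], [lɔlub]), so there is no rule changing /b/ to [v] before the ERG suffix.
Therefore /v/ is basic and [b] is derived by word-final hardening (voiced fricatives become stops word-finally).

/ʒilɛv/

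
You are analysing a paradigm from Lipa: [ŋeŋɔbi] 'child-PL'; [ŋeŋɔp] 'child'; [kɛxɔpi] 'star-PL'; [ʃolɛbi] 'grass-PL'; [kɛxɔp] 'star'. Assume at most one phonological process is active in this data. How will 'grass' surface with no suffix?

The root 'child' surfaces as [ŋeŋɔbi] and [ŋeŋɔp], with a stem-final [b] ~ [p] alternation.
The stem 'star' ([kɛxɔpi], [kɛxɔp]) shows [p] unchanged in both environments, so [p] cannot be basic with [b] derived before the PL suffix.
The underlying segment must be /b/; voiced obstruents become voiceless word-finally, yielding [p] there.
From [ʃolɛbi] the stem 'grass' is /ʃolɛb/; word-finally this yields [ʃolɛp].

[ʃolɛp]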